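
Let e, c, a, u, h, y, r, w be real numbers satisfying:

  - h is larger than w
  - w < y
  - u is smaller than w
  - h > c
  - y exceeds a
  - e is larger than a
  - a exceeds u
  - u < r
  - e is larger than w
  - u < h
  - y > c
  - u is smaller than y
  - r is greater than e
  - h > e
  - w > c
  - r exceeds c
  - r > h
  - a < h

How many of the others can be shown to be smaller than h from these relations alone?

The elements the relations force below h are c, u, a, w, e — no chain reaches any other.
That is 5.

5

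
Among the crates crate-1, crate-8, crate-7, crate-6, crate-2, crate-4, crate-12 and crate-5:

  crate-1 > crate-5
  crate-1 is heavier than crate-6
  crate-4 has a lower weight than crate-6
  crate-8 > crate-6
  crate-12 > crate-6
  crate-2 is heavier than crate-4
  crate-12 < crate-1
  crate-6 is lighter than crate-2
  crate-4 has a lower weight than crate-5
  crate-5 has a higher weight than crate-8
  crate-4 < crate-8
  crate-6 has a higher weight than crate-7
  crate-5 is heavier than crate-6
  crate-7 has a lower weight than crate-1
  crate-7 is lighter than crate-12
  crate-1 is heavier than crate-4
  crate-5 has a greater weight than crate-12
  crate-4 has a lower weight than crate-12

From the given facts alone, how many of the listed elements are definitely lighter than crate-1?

The elements the relations force below crate-1 are crate-7, crate-4, crate-6, crate-12, crate-8, crate-5 — no chain reaches any other.
That is 6.

6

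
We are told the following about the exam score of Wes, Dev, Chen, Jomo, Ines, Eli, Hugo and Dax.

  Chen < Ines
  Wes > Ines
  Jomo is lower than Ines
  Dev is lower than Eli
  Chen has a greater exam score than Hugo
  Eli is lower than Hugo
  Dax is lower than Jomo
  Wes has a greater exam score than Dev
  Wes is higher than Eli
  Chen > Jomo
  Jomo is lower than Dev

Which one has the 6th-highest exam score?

Dev

Piecing the relations together gives one ordering: Dax < Jomo < Dev < Eli < Hugo < Chen < Ines < Wes.
Counting 6 from the largest end gives Dev.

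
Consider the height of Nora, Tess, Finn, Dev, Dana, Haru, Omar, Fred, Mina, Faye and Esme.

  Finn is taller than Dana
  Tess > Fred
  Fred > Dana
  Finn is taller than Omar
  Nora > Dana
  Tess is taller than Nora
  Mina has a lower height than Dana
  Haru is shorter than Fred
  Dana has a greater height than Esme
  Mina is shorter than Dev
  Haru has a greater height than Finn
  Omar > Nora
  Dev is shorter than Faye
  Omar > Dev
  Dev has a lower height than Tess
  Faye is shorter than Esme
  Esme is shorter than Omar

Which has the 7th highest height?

Dana

The consecutive relations fix a unique order: Mina < Dev < Faye < Esme < Dana < Nora < Omar < Finn < Haru < Fred < Tess.
The 7th largest is Dana.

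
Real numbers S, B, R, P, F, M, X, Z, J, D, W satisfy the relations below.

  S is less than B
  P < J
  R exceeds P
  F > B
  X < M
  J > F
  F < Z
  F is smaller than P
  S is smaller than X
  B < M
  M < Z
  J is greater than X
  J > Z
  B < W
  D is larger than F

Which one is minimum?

B is not least since S < B; F is not least since B < F; X is not least since S < X; P is not least since F < P; M is not least since B < M; Z is not least since F < Z; D is not least since F < D; R is not least since P < R; W is not least since B < W; J is not least since P < J.
Only S has nothing below it, so S is the minimum.

S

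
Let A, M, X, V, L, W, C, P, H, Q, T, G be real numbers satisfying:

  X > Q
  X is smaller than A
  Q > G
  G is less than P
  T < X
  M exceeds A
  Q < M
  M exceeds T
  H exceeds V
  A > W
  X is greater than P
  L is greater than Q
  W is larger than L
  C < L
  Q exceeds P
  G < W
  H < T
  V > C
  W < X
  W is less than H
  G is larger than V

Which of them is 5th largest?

H

Chaining the given pairs: C < V < G < P < Q < L < W < H < T < X < A < M.
Counting 5 from the largest end gives H.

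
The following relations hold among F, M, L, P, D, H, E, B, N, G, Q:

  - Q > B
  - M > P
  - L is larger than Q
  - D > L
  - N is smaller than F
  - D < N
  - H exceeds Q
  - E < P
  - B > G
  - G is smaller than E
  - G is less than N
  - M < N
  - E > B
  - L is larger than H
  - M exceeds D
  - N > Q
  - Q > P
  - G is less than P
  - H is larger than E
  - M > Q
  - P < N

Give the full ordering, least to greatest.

G < B < E < P < Q < H < L < D < M < N < F

Nothing is placed below G, so it is least; from there G < B; B < E; E < P; P < Q; Q < H; H < L; L < D; D < M; M < N; N < F, each given directly.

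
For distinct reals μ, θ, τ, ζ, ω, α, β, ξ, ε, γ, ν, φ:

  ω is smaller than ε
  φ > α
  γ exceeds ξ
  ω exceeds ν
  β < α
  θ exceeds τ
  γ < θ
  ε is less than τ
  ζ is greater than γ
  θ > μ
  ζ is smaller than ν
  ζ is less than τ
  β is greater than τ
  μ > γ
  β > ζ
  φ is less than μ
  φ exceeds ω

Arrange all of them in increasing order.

ξ < γ < ζ < ν < ω < ε < τ < β < α < φ < μ < θ

Nothing is placed below ξ, so it is least; from there ξ < γ; γ < ζ; ζ < ν; ν < ω; ω < ε; ε < τ; τ < β; β < α; α < φ; φ < μ; μ < θ, each given directly.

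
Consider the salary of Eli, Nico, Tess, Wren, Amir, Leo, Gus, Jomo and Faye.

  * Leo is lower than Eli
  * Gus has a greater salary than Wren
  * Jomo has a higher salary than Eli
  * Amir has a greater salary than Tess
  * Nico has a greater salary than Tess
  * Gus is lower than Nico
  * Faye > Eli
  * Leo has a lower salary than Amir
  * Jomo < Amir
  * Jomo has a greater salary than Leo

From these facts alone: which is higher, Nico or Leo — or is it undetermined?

undetermined

Following every chain through Leo: above Leo we get Eli, Faye, Jomo, Amir.
Nico is not reached, and no chain runs the other way from Nico to Leo.
So the given relations leave the order of Leo and Nico undetermined.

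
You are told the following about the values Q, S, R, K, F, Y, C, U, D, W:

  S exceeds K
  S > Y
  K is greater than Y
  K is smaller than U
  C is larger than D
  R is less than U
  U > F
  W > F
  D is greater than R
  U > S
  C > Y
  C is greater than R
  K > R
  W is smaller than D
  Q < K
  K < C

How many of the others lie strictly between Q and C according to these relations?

1

The relations place Q below C. An element lies strictly between them when it is forced above Q and also forced below C.
Above Q: {K, S, U}. Below C: {F, W, Y, R, K, D}.
Intersection: {K} — 1.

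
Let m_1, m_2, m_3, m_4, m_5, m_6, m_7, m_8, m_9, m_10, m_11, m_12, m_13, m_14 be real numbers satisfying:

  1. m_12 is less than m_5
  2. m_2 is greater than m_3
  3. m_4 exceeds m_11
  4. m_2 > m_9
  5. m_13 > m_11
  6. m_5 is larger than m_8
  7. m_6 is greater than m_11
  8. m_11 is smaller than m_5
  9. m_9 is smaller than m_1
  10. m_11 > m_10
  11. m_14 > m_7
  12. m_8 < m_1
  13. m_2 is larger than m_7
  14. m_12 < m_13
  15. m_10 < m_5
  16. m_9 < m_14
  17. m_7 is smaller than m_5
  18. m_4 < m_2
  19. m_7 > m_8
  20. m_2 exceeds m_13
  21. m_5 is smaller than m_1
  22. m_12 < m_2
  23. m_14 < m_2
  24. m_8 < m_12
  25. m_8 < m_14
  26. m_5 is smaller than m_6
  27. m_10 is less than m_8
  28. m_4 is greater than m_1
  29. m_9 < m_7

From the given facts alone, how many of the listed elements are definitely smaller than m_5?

From m_5 the given relations immediately reach m_10, m_8, m_12, m_11, m_7.
From those, m_9 — 6 in total.
No other element is forced below m_5 by the given relations, so the count is 6.

6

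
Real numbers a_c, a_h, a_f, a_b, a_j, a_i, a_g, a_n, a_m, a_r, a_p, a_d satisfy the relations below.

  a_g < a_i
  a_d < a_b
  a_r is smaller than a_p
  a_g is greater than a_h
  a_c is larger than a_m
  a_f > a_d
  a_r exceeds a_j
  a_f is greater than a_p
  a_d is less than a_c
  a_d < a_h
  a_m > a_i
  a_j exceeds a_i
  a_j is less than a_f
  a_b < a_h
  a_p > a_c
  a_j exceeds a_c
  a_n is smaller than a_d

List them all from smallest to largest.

Nothing is placed below a_n, so it is least; from there a_n < a_d; a_d < a_b; a_b < a_h; a_h < a_g; a_g < a_i; a_i < a_m; a_m < a_c; a_c < a_j; a_j < a_r; a_r < a_p; a_p < a_f, each given directly.

a_n < a_d < a_b < a_h < a_g < a_i < a_m < a_c < a_j < a_r < a_p < a_f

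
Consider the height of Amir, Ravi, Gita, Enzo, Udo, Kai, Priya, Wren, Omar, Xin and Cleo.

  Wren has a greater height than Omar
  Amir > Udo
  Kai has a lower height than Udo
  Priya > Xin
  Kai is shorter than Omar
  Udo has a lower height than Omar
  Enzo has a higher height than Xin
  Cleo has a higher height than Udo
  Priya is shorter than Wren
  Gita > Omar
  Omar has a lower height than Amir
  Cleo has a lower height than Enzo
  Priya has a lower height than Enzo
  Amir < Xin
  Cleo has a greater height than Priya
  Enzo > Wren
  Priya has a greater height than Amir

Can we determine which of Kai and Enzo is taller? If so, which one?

Link the given pairs in sequence: Kai < Udo; Udo < Omar; Omar < Amir; Amir < Xin; Xin < Priya; Priya < Wren; Wren < Enzo.
Together: Kai < Udo < Omar < Amir < Xin < Priya < Wren < Enzo.
So Enzo is taller.

Enzo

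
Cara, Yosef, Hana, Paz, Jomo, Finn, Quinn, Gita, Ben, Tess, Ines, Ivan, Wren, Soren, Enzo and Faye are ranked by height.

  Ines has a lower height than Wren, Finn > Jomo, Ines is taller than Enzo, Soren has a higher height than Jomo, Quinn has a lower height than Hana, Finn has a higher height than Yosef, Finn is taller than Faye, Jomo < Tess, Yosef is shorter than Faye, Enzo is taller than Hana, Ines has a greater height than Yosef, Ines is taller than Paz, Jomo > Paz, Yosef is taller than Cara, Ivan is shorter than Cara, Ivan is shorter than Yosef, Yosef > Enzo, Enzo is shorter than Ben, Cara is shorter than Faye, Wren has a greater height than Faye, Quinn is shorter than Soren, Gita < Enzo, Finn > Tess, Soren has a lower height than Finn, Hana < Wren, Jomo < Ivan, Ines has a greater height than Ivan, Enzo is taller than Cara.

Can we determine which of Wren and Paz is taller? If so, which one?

Wren

Paz < Jomo and Jomo < Ivan give Paz < Ivan.
With Ivan < Cara: Paz < Jomo < Ivan < Cara.
Then Cara < Enzo extends the chain to Enzo.
With Enzo < Yosef: Paz < Jomo < Ivan < Cara < Enzo < Yosef.
With Yosef < Ines: Paz < Jomo < Ivan < Cara < Enzo < Yosef < Ines.
With Ines < Wren: Paz < Jomo < Ivan < Cara < Enzo < Yosef < Ines < Wren.
So Wren is taller.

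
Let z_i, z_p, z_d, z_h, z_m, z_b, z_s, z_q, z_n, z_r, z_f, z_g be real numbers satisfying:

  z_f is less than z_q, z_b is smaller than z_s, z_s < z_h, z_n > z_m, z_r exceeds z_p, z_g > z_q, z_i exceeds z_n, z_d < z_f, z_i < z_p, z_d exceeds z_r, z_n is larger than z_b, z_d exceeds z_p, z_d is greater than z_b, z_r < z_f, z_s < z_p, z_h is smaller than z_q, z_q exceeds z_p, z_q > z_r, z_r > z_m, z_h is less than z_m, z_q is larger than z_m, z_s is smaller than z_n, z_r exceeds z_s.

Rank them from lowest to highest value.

z_b < z_s < z_h < z_m < z_n < z_i < z_p < z_r < z_d < z_f < z_q < z_g

Each adjacent pair is fixed by a given relation: z_b < z_s; z_s < z_h; z_h < z_m; z_m < z_n; z_n < z_i; z_i < z_p; z_p < z_r; z_r < z_d; z_d < z_f; z_f < z_q; z_q < z_g. Chaining them end to end gives the full order.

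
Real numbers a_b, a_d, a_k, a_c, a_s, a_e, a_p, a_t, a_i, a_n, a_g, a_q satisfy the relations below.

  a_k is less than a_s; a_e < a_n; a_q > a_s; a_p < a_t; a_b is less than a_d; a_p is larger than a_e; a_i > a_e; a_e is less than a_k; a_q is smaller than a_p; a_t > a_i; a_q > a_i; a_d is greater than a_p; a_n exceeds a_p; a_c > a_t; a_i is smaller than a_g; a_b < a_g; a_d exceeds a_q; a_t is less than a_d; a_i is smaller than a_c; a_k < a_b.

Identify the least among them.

a_e

a_k is not least since a_e < a_k; a_b is not least since a_k < a_b; a_i is not least since a_e < a_i; a_s is not least since a_k < a_s; a_q is not least since a_s < a_q; a_p is not least since a_q < a_p; a_g is not least since a_i < a_g; a_t is not least since a_p < a_t; a_n is not least since a_e < a_n; a_d is not least since a_q < a_d; a_c is not least since a_t < a_c.
Only a_e has nothing below it, so a_e is the least.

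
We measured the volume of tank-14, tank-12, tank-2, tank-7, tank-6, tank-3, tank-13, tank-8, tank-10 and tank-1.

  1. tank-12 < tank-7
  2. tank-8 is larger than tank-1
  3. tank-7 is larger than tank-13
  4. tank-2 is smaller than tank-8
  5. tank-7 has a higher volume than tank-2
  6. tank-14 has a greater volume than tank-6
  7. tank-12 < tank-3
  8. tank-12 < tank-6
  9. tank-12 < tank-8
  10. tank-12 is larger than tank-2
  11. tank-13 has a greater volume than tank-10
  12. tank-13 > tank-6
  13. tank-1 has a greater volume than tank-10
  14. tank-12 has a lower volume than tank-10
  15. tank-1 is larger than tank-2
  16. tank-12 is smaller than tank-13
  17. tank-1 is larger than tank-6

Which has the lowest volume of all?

tank-12 is not least since tank-2 < tank-12; tank-6 is not least since tank-12 < tank-6; tank-10 is not least since tank-12 < tank-10; tank-3 is not least since tank-12 < tank-3; tank-13 is not least since tank-12 < tank-13; tank-1 is not least since tank-2 < tank-1; tank-7 is not least since tank-2 < tank-7; tank-14 is not least since tank-6 < tank-14; tank-8 is not least since tank-1 < tank-8.
Only tank-2 has nothing below it, so tank-2 is the lowest volume.

tank-2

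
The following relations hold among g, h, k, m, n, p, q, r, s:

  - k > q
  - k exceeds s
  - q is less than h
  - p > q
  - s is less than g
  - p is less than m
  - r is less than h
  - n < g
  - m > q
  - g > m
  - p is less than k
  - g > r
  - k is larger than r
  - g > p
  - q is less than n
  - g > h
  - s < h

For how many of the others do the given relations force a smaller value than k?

4

From k the given relations immediately reach s, q, r, p.
Nothing else is reachable below k; 4 in all.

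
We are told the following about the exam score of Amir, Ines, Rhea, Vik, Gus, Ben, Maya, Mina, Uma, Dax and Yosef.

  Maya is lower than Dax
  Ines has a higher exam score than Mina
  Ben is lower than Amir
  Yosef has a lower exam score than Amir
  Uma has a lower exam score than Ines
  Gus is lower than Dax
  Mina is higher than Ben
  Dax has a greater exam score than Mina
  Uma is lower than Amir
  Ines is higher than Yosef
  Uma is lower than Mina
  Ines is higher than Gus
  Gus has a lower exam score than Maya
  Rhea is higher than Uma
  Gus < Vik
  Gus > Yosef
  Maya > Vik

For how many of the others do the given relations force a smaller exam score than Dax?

Directly below Dax: Gus, Mina, Maya.
One step further: Uma, Yosef, Ben, Vik (7 so far).
No other element is forced below Dax by the given relations, so the count is 7.

7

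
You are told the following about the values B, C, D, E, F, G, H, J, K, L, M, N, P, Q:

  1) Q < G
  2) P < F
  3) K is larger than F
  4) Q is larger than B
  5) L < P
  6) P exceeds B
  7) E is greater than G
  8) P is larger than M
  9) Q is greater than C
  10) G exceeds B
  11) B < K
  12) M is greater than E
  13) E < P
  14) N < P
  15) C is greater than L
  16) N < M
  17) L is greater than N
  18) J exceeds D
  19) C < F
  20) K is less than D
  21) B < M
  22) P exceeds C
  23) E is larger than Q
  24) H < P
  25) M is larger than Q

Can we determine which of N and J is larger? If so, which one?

J

N < L and L < C give N < C.
Then C < Q extends the chain to Q.
Then Q < G extends the chain to G.
Then G < E extends the chain to E.
With E < M: N < L < C < Q < G < E < M.
Then M < P extends the chain to P.
With P < F: N < L < C < Q < G < E < M < P < F.
With F < K: N < L < C < Q < G < E < M < P < F < K.
With K < D: N < L < C < Q < G < E < M < P < F < K < D.
With D < J: N < L < C < Q < G < E < M < P < F < K < D < J.
So J is larger.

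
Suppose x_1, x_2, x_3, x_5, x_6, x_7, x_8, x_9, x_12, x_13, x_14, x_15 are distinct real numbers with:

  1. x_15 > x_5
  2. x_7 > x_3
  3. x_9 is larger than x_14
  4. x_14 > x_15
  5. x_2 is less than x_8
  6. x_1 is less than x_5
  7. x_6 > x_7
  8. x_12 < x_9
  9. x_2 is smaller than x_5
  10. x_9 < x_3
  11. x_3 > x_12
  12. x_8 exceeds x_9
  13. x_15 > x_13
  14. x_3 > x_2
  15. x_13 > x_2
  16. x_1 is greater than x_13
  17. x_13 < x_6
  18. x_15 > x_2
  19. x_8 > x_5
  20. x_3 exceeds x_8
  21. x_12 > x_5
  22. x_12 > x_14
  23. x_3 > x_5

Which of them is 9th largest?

x_5

The consecutive relations fix a unique order: x_2 < x_13 < x_1 < x_5 < x_15 < x_14 < x_12 < x_9 < x_8 < x_3 < x_7 < x_6.
The 9th largest is x_5.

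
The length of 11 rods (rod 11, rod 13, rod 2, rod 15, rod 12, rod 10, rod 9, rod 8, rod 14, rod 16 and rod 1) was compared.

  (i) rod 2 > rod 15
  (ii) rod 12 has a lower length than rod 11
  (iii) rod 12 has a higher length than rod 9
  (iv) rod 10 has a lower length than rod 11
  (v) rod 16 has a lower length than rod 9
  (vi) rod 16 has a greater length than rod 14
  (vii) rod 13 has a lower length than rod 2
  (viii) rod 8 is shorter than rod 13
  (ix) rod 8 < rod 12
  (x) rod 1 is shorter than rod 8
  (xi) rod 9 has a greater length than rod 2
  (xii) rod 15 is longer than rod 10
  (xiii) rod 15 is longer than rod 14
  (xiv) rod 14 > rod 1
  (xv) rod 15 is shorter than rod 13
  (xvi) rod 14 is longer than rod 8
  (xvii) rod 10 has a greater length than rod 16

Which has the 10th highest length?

rod 8

Piecing the relations together gives one ordering: rod 1 < rod 8 < rod 14 < rod 16 < rod 10 < rod 15 < rod 13 < rod 2 < rod 9 < rod 12 < rod 11.
Counting 10 from the largest end gives rod 8.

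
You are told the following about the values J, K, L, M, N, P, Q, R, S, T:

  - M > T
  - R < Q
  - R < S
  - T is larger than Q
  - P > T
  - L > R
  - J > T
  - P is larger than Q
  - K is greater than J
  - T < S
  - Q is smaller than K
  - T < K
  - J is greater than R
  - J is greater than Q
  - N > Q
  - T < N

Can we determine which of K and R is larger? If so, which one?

K

R < Q < T < J < K, by transitivity through Q, T, J.
So K is larger.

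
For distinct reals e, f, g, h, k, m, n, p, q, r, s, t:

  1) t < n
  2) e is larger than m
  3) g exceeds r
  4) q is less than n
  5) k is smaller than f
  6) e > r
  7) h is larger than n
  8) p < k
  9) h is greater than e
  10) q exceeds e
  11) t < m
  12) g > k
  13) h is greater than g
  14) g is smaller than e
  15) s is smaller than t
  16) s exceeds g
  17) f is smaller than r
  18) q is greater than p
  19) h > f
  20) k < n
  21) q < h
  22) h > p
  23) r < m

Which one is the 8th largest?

g

Piecing the relations together gives one ordering: p < k < f < r < g < s < t < m < e < q < n < h.
Counting 8 from the largest end gives g.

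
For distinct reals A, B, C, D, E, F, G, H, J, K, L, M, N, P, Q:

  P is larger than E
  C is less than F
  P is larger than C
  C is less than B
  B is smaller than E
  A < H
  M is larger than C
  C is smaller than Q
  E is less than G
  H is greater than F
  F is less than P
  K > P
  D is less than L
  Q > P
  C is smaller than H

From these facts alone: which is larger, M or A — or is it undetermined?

Following every chain through A: above A we get H.
M is not reached, and no chain runs the other way from M to A.
So the given relations leave the order of A and M undetermined.

undetermined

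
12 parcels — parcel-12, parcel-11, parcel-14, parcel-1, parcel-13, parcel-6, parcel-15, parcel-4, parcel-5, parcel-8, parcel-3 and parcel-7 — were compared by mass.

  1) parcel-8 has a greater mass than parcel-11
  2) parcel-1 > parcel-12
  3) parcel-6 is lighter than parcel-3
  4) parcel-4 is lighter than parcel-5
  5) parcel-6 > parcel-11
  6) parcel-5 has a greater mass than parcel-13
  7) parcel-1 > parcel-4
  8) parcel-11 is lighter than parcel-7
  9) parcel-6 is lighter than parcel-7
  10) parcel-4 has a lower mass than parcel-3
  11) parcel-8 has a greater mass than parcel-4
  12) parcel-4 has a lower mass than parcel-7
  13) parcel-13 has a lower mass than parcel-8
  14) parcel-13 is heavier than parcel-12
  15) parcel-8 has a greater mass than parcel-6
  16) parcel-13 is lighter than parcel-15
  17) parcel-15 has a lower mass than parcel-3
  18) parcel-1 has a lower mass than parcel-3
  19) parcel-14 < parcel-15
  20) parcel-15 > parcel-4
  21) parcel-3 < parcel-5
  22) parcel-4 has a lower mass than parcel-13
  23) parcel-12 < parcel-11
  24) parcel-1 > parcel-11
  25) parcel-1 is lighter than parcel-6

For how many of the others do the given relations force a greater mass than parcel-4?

8

From parcel-4 the given relations immediately reach parcel-1, parcel-13, parcel-15, parcel-3, parcel-8, parcel-5, parcel-7.
From those, parcel-6 — 8 in total.
No other element is forced above parcel-4 by the given relations, so the count is 8.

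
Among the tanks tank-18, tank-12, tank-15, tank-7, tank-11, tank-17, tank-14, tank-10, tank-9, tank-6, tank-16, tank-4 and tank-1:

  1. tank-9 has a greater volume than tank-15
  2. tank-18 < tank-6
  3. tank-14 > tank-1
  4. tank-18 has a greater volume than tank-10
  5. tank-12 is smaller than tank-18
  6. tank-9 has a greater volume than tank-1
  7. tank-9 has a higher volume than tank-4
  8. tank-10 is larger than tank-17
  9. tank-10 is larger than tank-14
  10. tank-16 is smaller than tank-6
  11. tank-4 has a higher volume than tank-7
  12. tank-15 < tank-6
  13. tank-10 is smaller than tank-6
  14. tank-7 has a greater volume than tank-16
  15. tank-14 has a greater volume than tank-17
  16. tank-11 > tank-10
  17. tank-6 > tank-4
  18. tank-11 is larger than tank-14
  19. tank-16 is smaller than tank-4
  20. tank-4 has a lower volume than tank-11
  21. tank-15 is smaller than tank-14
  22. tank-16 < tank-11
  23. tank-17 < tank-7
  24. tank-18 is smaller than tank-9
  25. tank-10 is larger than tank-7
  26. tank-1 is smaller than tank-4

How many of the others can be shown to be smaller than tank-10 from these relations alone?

The elements the relations force below tank-10 are tank-16, tank-17, tank-7, tank-15, tank-1, tank-14 — no chain reaches any other.
That is 6.

6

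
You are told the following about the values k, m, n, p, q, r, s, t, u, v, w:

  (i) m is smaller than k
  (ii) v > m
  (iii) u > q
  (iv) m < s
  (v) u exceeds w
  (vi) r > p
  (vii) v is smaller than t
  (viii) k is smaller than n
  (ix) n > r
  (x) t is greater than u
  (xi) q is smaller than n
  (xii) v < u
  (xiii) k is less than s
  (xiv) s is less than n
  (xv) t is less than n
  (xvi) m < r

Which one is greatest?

q is not greatest since q < n; m is not greatest since m < k; k is not greatest since k < n; p is not greatest since p < r; w is not greatest since w < u; v is not greatest since v < t; u is not greatest since u < t; r is not greatest since r < n; t is not greatest since t < n; s is not greatest since s < n.
Only n has nothing above it, so n is the greatest.

n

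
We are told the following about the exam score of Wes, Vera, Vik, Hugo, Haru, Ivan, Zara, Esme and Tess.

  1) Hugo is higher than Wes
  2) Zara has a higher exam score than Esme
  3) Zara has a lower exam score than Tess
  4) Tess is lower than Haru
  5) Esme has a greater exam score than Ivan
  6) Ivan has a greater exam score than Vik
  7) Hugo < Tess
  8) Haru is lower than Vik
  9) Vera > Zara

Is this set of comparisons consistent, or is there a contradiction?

Chaining the given relations yields Tess < Haru < Vik < Ivan < Esme < Zara, so Tess < Zara. But one relation states Zara < Tess. These cannot both hold.

inconsistent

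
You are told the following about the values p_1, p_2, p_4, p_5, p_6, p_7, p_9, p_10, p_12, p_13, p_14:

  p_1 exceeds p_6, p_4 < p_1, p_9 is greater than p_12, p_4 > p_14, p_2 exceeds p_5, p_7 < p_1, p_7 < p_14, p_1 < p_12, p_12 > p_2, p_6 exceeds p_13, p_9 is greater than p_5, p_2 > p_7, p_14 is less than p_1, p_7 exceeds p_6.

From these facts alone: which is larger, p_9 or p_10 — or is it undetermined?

Following every chain through p_10: nothing is chained to p_10.
p_9 is not reached, and no chain runs the other way from p_9 to p_10.
So the given relations leave the order of p_10 and p_9 undetermined.

undetermined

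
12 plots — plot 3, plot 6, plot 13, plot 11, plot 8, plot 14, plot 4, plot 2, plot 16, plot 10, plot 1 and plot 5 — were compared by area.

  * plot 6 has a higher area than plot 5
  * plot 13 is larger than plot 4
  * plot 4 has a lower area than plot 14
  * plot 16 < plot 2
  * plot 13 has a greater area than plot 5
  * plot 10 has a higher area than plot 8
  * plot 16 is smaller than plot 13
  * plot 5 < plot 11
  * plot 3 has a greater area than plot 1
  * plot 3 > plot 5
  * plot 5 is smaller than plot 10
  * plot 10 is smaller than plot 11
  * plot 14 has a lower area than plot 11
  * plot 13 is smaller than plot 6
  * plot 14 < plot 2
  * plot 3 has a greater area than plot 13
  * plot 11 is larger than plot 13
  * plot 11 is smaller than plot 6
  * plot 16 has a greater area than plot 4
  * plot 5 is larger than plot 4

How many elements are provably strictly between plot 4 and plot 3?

3

The relations place plot 4 below plot 3. An element lies strictly between them when it is forced above plot 4 and also forced below plot 3.
Above plot 4: {plot 14, plot 16, plot 5, plot 10, plot 13, plot 11, plot 6, plot 2}. Below plot 3: {plot 1, plot 16, plot 5, plot 13}.
Intersection: {plot 16, plot 5, plot 13} — 3.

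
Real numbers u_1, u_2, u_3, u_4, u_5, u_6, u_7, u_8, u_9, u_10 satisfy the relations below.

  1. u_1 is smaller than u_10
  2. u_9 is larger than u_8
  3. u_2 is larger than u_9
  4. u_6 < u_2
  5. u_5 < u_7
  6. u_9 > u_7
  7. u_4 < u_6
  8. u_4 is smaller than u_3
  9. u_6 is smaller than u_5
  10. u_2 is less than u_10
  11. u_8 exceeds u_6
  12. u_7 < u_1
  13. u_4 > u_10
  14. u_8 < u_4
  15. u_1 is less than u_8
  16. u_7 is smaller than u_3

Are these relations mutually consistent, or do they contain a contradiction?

inconsistent

Chaining the given relations yields u_6 < u_5 < u_7 < u_1 < u_8 < u_9 < u_2 < u_10 < u_4, so u_6 < u_4. But one relation states u_4 < u_6. These cannot both hold.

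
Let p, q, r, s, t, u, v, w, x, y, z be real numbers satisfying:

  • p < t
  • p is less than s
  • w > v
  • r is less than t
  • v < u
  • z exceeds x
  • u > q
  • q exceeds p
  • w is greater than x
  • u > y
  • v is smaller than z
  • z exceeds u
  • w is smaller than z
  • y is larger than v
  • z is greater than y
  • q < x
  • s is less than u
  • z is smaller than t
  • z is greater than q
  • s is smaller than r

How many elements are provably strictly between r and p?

1

Chaining upward from p reaches: q, x, s, w, u, z, t.
Chaining downward from r reaches: s.
Strictly between p and r are those in both lists: s — 1 element.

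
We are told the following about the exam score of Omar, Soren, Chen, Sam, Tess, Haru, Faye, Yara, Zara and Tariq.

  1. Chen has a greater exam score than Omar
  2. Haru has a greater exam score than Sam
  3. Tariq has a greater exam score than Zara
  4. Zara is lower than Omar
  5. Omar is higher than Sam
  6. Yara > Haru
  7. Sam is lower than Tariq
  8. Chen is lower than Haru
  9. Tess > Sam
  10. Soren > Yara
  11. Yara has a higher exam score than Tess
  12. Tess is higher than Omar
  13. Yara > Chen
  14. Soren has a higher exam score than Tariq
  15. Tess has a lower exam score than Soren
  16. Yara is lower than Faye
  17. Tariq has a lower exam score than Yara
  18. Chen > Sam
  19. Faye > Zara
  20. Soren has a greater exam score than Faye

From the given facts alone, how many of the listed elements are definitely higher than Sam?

From Sam the given relations immediately reach Omar, Tariq, Tess, Chen, Haru.
From those, Yara, Soren — 7 in total.
From those, Faye — 8 in total.
Nothing else is reachable above Sam; 8 in all.

8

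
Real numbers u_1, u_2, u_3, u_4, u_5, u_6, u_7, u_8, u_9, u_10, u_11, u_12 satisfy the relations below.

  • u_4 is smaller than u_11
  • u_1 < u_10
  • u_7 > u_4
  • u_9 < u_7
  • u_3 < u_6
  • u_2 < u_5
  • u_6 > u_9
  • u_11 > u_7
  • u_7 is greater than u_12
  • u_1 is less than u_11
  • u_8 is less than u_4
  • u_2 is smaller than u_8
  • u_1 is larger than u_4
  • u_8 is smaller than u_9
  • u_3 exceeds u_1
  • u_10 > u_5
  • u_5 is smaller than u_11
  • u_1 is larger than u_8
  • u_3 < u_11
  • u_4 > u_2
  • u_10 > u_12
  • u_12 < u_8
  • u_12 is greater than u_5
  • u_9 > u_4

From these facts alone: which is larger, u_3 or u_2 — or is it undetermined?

u_3

u_2 < u_5 and u_5 < u_12 give u_2 < u_12.
Then u_12 < u_8 extends the chain to u_8.
Then u_8 < u_4 extends the chain to u_4.
With u_4 < u_1: u_2 < u_5 < u_12 < u_8 < u_4 < u_1.
Then u_1 < u_3 extends the chain to u_3.
So u_3 is larger.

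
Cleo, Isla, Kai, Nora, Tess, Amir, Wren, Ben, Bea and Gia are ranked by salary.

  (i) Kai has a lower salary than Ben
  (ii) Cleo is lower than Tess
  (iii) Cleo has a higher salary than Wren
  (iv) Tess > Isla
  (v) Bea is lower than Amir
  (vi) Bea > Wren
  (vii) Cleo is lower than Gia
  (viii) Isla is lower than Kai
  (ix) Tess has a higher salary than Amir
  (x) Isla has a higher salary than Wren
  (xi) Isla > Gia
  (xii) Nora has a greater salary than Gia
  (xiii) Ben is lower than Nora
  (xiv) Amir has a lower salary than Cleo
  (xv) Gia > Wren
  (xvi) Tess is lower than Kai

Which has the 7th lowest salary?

Tess

The consecutive relations fix a unique order: Wren < Bea < Amir < Cleo < Gia < Isla < Tess < Kai < Ben < Nora.
Counting 7 from the smallest end gives Tess.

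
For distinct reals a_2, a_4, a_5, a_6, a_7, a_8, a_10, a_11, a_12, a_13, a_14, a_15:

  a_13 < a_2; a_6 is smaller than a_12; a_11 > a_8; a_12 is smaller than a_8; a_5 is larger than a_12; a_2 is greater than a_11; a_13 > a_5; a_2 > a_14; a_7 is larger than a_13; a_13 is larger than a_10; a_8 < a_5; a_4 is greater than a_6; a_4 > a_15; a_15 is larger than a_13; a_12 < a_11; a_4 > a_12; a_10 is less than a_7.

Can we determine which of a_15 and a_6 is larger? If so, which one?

a_15

a_6 < a_12 and a_12 < a_8 give a_6 < a_8.
Then a_8 < a_5 extends the chain to a_5.
Then a_5 < a_13 extends the chain to a_13.
Then a_13 < a_15 extends the chain to a_15.
So a_15 is larger.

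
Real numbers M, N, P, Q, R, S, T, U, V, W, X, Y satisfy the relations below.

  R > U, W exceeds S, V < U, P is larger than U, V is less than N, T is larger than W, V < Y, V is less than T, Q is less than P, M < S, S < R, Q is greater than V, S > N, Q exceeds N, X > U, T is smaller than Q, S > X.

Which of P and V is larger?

P

Link the given pairs in sequence: V < N; N < S; S < W; W < T; T < Q; Q < P.
Together: V < N < S < W < T < Q < P.
So V < P; P is the larger of the two.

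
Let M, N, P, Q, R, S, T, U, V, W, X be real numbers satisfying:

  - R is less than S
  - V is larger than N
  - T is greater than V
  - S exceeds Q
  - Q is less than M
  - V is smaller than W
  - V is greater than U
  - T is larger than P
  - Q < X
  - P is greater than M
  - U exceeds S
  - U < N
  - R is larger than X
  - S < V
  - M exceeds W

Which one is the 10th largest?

Chaining the given pairs: Q < X < R < S < U < N < V < W < M < P < T.
Counting 10 from the largest end gives X.

X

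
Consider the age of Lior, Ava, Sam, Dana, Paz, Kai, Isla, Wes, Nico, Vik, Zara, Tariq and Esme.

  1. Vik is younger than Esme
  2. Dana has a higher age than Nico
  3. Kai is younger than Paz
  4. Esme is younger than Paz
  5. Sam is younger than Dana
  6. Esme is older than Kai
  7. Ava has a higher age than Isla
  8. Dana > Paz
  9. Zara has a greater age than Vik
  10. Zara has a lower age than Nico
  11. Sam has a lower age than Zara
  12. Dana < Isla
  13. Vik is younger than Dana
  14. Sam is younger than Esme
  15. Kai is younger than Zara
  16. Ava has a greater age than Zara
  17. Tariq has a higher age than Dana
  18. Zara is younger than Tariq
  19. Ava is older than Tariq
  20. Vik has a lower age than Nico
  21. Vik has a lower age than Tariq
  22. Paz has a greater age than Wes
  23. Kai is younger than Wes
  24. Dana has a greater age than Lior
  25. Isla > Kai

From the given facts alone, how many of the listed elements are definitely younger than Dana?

The elements the relations force below Dana are Kai, Lior, Wes, Sam, Vik, Zara, Esme, Paz, Nico — no chain reaches any other.
That is 9.

9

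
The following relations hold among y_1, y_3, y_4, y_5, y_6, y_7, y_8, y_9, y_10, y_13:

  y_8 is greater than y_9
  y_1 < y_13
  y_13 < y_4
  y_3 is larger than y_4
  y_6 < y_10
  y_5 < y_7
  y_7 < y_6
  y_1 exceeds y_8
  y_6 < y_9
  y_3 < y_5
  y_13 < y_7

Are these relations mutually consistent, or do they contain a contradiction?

inconsistent

Chaining the given relations yields y_9 < y_8 < y_1 < y_13 < y_4 < y_3 < y_5 < y_7 < y_6, so y_9 < y_6. But one relation states y_6 < y_9. These cannot both hold.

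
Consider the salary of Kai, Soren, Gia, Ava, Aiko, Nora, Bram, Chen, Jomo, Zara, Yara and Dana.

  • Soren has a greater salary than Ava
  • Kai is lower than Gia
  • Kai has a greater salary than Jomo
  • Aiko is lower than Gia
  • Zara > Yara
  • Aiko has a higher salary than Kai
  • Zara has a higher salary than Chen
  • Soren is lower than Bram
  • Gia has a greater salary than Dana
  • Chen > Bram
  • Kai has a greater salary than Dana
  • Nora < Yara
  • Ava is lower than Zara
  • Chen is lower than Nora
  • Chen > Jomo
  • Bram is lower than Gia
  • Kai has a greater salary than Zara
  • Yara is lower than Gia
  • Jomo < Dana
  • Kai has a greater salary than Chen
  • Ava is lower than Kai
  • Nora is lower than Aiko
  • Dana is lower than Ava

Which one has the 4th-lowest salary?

Soren

The consecutive relations fix a unique order: Jomo < Dana < Ava < Soren < Bram < Chen < Nora < Yara < Zara < Kai < Aiko < Gia.
Counting 4 from the smallest end gives Soren.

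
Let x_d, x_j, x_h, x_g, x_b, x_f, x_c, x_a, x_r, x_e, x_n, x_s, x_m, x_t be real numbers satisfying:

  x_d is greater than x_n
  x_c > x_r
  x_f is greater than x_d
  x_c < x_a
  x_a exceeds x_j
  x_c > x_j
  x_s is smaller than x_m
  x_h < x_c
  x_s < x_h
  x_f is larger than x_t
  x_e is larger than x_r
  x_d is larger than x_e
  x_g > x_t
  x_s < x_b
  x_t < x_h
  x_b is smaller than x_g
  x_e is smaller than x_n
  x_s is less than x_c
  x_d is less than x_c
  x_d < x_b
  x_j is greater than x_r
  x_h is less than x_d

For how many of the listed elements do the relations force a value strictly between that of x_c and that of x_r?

4

Chaining upward from x_r reaches: x_j, x_e, x_n, x_d, x_b, x_g, x_a, x_f.
Chaining downward from x_c reaches: x_s, x_j, x_t, x_e, x_h, x_n, x_d.
Strictly between x_r and x_c are those in both lists: x_j, x_e, x_n, x_d — 4 elements.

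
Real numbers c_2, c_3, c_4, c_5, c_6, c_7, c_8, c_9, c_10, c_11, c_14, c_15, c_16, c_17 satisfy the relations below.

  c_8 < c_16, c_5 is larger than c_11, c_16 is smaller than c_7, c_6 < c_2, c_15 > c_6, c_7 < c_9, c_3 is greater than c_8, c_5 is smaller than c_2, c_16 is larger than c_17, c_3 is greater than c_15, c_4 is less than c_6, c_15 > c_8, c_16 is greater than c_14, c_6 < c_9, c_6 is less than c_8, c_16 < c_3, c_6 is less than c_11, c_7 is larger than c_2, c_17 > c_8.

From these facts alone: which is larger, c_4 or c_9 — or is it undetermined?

c_4 < c_6 and c_6 < c_11 give c_4 < c_11.
Then c_11 < c_5 extends the chain to c_5.
Then c_5 < c_2 extends the chain to c_2.
Then c_2 < c_7 extends the chain to c_7.
Then c_7 < c_9 extends the chain to c_9.
So c_9 is larger.

c_9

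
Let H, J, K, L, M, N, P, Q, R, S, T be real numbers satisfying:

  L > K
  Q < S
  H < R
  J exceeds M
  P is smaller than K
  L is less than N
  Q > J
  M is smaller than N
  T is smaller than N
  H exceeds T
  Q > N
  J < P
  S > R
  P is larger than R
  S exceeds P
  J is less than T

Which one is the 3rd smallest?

The consecutive relations fix a unique order: M < J < T < H < R < P < K < L < N < Q < S.
Counting 3 from the smallest end gives T.

T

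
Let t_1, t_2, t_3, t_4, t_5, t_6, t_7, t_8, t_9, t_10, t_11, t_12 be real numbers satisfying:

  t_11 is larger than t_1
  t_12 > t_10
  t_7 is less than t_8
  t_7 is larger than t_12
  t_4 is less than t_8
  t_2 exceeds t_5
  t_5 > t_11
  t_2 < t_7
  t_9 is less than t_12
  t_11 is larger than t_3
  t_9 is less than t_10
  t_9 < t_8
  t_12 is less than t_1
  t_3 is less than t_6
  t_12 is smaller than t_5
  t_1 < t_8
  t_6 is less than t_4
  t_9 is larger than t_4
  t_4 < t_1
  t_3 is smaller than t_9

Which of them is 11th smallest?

Chaining the given pairs: t_3 < t_6 < t_4 < t_9 < t_10 < t_12 < t_1 < t_11 < t_5 < t_2 < t_7 < t_8.
Counting 11 from the smallest end gives t_7.

t_7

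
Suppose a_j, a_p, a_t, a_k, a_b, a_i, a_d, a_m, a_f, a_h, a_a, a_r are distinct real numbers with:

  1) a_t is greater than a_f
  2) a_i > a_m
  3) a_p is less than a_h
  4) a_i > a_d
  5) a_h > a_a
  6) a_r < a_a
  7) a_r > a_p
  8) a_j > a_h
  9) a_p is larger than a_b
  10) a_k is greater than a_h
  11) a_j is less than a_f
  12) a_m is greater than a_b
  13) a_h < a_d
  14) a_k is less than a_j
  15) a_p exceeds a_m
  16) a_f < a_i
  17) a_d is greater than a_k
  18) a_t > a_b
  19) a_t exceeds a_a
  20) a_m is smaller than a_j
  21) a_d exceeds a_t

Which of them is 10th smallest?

a_t

The consecutive relations fix a unique order: a_b < a_m < a_p < a_r < a_a < a_h < a_k < a_j < a_f < a_t < a_d < a_i.
The 10th smallest is a_t.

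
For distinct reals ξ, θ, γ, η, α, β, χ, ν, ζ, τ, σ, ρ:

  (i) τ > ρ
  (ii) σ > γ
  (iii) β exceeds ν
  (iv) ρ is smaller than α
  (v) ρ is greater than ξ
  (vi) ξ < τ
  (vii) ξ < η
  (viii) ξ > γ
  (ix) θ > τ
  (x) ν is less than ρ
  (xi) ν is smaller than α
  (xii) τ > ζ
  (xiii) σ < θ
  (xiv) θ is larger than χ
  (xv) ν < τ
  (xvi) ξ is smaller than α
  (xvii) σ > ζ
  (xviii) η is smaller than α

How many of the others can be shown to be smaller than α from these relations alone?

The elements the relations force below α are γ, ν, ξ, ρ, η — no chain reaches any other.
That is 5.

5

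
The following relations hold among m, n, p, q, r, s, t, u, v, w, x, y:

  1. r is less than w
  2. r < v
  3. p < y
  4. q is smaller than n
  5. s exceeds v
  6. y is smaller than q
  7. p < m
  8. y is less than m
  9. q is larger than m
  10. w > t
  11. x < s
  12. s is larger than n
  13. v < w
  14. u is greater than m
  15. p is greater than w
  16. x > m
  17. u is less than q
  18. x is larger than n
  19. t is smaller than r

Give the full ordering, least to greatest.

t < r < v < w < p < y < m < u < q < n < x < s

Nothing is placed below t, so it is least; from there t < r; r < v; v < w; w < p; p < y; y < m; m < u; u < q; q < n; n < x; x < s, each given directly.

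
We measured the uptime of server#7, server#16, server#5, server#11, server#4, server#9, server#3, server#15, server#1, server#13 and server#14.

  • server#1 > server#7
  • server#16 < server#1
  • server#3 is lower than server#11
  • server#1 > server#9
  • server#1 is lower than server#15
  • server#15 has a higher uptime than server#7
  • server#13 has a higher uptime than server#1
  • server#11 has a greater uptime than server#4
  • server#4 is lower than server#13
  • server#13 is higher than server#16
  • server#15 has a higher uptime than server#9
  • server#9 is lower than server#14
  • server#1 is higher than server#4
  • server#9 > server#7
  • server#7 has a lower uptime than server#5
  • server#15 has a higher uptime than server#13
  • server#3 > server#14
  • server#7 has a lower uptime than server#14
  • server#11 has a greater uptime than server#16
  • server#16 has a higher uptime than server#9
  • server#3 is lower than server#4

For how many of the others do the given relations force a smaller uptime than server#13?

7

Directly below server#13: server#4, server#16, server#1.
One step further: server#7, server#9, server#3 (6 so far).
One step further: server#14 (7 so far).
Nothing else is reachable below server#13; 7 in all.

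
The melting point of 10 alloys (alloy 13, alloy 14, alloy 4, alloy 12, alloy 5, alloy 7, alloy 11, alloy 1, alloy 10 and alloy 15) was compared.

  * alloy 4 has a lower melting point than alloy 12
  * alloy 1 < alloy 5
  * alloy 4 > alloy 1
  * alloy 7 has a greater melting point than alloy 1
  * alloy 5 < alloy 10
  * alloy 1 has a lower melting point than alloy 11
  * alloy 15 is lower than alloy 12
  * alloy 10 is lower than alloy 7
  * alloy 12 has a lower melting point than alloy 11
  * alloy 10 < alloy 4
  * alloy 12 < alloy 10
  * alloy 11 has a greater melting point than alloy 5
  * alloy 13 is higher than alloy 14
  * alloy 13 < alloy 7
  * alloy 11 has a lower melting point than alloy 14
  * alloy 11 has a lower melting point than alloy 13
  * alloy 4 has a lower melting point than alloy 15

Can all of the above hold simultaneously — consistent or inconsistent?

inconsistent

Chaining the given relations yields alloy 10 < alloy 4 < alloy 15 < alloy 12, so alloy 10 < alloy 12. But one relation states alloy 12 < alloy 10. These cannot both hold.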